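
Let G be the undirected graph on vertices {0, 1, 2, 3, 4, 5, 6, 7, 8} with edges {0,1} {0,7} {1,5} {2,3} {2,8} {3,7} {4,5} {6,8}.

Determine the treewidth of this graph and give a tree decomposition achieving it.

Every bag has size at most 2, so the width is 2 − 1 = 1 and tw(G) ≤ 1. G has an edge, so its treewidth is at least 1. Hence tw(G) = 1 exactly.

Treewidth 1.
One such decomposition:
Bags: B1 = {6, 8}  B2 = {2, 8}  B3 = {2, 3}  B4 = {3, 7}  B5 = {0, 7}  B6 = {0, 1}  B7 = {1, 5}  B8 = {4, 5}
Tree: B1–B2, B2–B3, B3–B4, B4–B5, B5–B6, B6–B7, B7–B8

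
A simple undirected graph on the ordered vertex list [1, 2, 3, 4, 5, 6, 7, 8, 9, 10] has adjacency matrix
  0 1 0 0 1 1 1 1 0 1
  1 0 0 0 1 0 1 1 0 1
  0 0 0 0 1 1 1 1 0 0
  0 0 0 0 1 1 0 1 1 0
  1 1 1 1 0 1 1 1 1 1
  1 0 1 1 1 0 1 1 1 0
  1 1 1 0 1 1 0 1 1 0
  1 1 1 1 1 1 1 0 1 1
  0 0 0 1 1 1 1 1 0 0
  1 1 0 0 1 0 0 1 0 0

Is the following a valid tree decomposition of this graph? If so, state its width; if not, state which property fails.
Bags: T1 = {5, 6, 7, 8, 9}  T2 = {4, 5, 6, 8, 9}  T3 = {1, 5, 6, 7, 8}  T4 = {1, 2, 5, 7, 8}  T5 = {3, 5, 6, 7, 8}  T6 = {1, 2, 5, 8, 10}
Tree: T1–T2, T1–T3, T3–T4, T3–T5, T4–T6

Every vertex of G appears in some bag (union = {1, 2, 3, 4, 5, 6, 7, 8, 9, 10}); every edge is covered by a bag; and for each vertex v the set of bags containing v is connected in the bag tree. The decomposition is therefore valid. The largest bag has 5 vertices, so the width is 4.

Yes; width 4.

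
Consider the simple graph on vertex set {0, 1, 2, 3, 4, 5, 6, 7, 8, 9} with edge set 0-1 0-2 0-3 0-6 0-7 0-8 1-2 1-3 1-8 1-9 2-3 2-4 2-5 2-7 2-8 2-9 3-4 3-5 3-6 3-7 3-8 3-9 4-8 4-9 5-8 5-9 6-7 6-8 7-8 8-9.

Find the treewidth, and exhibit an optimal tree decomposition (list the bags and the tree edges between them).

Every bag has size at most 5, so the width is 5 − 1 = 4 and tw(G) ≤ 4. For the lower bound, the 5 vertices {0, 1, 2, 3, 8} are pairwise adjacent, and any tree decomposition puts a clique entirely inside one bag — forcing width ≥ 4. Combining the bounds, tw(G) = 4.

Treewidth 4.
One optimal decomposition is:
Bags: B1 = {1, 2, 3, 8, 9}  B2 = {0, 1, 2, 3, 8}  B3 = {2, 3, 4, 8, 9}  B4 = {0, 2, 3, 7, 8}  B5 = {2, 3, 5, 8, 9}  B6 = {0, 3, 6, 7, 8}
Tree: B1–B2, B1–B3, B2–B4, B3–B5, B4–B6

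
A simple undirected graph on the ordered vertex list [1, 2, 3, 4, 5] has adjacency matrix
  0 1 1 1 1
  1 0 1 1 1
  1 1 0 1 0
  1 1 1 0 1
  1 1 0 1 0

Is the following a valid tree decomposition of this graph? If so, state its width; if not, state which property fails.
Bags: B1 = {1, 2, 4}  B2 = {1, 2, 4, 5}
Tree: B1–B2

No — vertex 3 appears in no bag.

A tree decomposition must satisfy three properties: every vertex lies in some bag; for every edge, both endpoints lie together in some bag; and for every vertex, the bags containing it form a connected subtree. Here vertex 3 appears in no bag, so the decomposition is invalid.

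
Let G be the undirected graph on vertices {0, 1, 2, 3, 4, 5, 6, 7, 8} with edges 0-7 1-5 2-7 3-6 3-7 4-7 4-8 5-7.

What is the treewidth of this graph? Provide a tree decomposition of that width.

The largest bag has 2 vertices, giving width 1; this decomposition certifies tw(G) ≤ 1. Any graph with an edge has treewidth ≥ 1, and G has the edge 2–7. Hence tw(G) = 1 exactly.

Treewidth 1.
One optimal decomposition is:
Bags: B1 = {2, 7}  B2 = {3, 7}  B3 = {4, 7}  B4 = {3, 6}  B5 = {0, 7}  B6 = {5, 7}  B7 = {1, 5}  B8 = {4, 8}
Tree: B1–B2, B2–B3, B2–B4, B3–B5, B5–B6, B6–B7, B3–B8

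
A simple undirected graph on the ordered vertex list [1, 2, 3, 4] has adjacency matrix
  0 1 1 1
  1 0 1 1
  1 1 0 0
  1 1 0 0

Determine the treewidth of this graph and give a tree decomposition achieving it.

Every bag has size at most 3, so the width is 3 − 1 = 2 and tw(G) ≤ 2. For the lower bound, the 3 vertices {1, 2, 3} are pairwise adjacent, and any tree decomposition puts a clique entirely inside one bag — forcing width ≥ 2. Hence tw(G) = 2 exactly.

Treewidth 2.
Bags: B1 = {1, 2, 3}  B2 = {1, 2, 4}
Tree: B1–B2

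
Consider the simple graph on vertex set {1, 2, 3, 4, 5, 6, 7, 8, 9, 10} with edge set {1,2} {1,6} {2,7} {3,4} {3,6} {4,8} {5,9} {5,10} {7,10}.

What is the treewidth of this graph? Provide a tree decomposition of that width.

Each bag holds 2 vertices, so the decomposition has width 1, which upper-bounds the treewidth. Any graph with an edge has treewidth ≥ 1, and G has the edge 8–4. Hence tw(G) = 1 exactly.

Treewidth 1.
Bags: B1 = {4, 8}  B2 = {3, 4}  B3 = {3, 6}  B4 = {1, 6}  B5 = {1, 2}  B6 = {2, 7}  B7 = {7, 10}  B8 = {5, 10}  B9 = {5, 9}
Tree: B1–B2, B2–B3, B3–B4, B4–B5, B5–B6, B6–B7, B7–B8, B8–B9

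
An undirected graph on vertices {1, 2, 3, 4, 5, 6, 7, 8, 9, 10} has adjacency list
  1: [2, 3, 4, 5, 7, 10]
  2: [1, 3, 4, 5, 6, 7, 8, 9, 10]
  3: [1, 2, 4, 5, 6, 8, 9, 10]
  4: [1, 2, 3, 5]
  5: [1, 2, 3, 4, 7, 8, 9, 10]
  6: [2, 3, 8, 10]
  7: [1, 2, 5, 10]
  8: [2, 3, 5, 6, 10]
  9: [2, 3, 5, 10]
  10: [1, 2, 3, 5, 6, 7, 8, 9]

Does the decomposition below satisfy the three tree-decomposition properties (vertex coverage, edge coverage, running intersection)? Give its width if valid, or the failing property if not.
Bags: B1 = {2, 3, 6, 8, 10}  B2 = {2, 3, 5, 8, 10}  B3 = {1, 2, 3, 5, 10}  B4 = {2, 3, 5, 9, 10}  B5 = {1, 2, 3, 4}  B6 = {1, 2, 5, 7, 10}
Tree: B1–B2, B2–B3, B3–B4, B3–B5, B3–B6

No — edge (5,4) lies in no bag.

A tree decomposition must satisfy three properties: every vertex lies in some bag; for every edge, both endpoints lie together in some bag; and for every vertex, the bags containing it form a connected subtree. Here edge (5,4) lies in no bag, so the decomposition is invalid.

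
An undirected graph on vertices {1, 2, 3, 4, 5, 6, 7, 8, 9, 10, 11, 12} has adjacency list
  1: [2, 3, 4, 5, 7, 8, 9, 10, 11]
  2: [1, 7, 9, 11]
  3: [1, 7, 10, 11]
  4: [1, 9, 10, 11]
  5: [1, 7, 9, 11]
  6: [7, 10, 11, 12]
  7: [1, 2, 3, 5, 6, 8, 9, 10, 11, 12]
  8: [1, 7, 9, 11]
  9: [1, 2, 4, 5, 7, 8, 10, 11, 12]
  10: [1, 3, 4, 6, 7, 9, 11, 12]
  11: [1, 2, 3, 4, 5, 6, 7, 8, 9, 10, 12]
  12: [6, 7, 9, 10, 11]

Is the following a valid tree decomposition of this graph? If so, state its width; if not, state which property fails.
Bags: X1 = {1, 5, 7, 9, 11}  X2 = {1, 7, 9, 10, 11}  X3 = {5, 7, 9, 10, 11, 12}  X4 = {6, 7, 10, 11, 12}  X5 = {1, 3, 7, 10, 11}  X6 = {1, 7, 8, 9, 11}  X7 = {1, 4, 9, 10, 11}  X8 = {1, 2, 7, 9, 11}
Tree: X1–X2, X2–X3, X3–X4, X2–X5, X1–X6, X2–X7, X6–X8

No — bags containing vertex 5 are not connected in the tree.

A tree decomposition must satisfy three properties: every vertex lies in some bag; for every edge, both endpoints lie together in some bag; and for every vertex, the bags containing it form a connected subtree. Here bags containing vertex 5 are not connected in the tree, so the decomposition is invalid.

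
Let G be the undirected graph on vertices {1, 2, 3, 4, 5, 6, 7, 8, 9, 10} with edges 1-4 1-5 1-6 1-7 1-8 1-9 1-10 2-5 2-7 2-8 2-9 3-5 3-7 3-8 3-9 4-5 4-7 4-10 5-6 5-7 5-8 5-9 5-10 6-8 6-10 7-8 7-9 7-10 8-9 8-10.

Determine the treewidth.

A width-4 tree decomposition is:
Bags: B1 = {1, 5, 7, 8, 10}  B2 = {1, 5, 7, 8, 9}  B3 = {1, 4, 5, 7, 10}  B4 = {2, 5, 7, 8, 9}  B5 = {3, 5, 7, 8, 9}  B6 = {1, 5, 6, 8, 10}
Tree: B1–B2, B1–B3, B2–B4, B4–B5, B1–B6
Each bag holds 5 vertices, so the decomposition has width 4, which upper-bounds the treewidth. For the lower bound, the 5 vertices {1, 5, 6, 8, 10} are pairwise adjacent, and any tree decomposition puts a clique entirely inside one bag — forcing width ≥ 4. Hence tw(G) = 4 exactly.

4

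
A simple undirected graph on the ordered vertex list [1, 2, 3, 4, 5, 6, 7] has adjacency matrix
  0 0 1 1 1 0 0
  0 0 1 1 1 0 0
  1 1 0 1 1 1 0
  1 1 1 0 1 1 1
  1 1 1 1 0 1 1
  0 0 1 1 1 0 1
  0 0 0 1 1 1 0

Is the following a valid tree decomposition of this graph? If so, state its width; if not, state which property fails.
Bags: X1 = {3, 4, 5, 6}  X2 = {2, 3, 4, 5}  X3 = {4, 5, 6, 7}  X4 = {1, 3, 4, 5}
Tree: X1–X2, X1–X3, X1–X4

Yes; width 3.

Vertex coverage: the bags together contain {1, 2, 3, 4, 5, 6, 7}, the full vertex set. Edge coverage: each edge of G has both endpoints in at least one bag. Running intersection: for every vertex, the bags containing it form a connected subtree. All three properties hold, so this is a valid tree decomposition of width max|bag| − 1 = 3, and hence tw(G) ≤ 3.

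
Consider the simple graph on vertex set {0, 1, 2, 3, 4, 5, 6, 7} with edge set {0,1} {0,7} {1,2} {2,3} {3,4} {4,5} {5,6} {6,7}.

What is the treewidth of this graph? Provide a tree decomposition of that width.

Treewidth 2.
One such decomposition:
Bags: B1 = {0, 1, 7}  B2 = {1, 6, 7}  B3 = {1, 5, 6}  B4 = {1, 4, 5}  B5 = {1, 3, 4}  B6 = {1, 2, 3}
Tree: B1–B2, B2–B3, B3–B4, B4–B5, B5–B6

Every bag has size at most 3, so the width is 3 − 1 = 2 and tw(G) ≤ 2. The edges 1–0–7–6–5–4–3–2–1 form a cycle, so G is not a tree and its treewidth is at least 2. The upper and lower bounds meet at 2, so that is the treewidth.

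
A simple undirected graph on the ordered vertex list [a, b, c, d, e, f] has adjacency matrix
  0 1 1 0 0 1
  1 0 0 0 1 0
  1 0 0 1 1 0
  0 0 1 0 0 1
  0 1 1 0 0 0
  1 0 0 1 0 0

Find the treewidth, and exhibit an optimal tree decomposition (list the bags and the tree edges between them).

Every bag has size at most 3, so the width is 3 − 1 = 2 and tw(G) ≤ 2. The edges d–f–a–c–d form a cycle, so G is not a tree and its treewidth is at least 2. The upper and lower bounds meet at 2, so that is the treewidth.

Treewidth 2.
One such decomposition:
Bags: B1 = {c, d, f}  B2 = {a, c, f}  B3 = {a, c, e}  B4 = {a, b, e}
Tree: B1–B2, B2–B3, B3–B4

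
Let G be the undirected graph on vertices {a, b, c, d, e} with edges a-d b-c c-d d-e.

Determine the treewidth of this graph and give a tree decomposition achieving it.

The largest bag has 2 vertices, giving width 1; this decomposition certifies tw(G) ≤ 1. Any graph with an edge has treewidth ≥ 1, and G has the edge d–c. Combining the bounds, tw(G) = 1.

Treewidth 1.
One optimal decomposition is:
Bags: B1 = {c, d}  B2 = {d, e}  B3 = {a, d}  B4 = {b, c}
Tree: B1–B2, B1–B3, B1–B4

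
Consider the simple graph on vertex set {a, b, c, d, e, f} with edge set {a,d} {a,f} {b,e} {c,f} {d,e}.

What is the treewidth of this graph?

A width-1 tree decomposition is:
Bags: B1 = {b, e}  B2 = {d, e}  B3 = {a, d}  B4 = {a, f}  B5 = {c, f}
Tree: B1–B2, B2–B3, B3–B4, B4–B5
The largest bag has 2 vertices, giving width 1; this decomposition certifies tw(G) ≤ 1. Any graph with an edge has treewidth ≥ 1, and G has the edge b–e. Hence tw(G) = 1 exactly.

1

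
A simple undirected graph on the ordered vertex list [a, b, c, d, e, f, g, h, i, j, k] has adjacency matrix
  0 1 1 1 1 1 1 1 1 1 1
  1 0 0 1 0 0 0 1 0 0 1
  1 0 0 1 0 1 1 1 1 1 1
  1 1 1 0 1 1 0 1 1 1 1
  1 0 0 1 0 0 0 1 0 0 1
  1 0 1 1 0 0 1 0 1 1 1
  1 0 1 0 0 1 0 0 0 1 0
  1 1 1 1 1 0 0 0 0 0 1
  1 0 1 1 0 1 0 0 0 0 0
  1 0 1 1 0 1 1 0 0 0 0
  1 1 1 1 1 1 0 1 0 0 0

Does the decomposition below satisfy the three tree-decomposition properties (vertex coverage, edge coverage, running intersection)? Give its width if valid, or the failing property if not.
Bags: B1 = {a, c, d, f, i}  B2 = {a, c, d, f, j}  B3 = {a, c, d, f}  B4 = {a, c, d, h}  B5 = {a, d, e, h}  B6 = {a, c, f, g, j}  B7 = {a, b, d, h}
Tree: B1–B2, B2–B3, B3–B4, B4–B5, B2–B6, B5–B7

A tree decomposition must satisfy three properties: every vertex lies in some bag; for every edge, both endpoints lie together in some bag; and for every vertex, the bags containing it form a connected subtree. Here vertex k appears in no bag, so the decomposition is invalid.

No — vertex k appears in no bag.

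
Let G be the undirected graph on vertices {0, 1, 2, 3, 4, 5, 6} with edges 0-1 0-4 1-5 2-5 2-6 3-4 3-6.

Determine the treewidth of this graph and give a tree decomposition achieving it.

Each bag holds 3 vertices, so the decomposition has width 2, which upper-bounds the treewidth. Since 6–3–4–0–1–5–2–6 is a cycle in G, G is not acyclic. Forests are exactly the graphs of treewidth ≤ 1, so tw(G) ≥ 2. Therefore the treewidth is 2.

Treewidth 2.
One optimal decomposition is:
Bags: B1 = {3, 4, 6}  B2 = {0, 4, 6}  B3 = {0, 1, 6}  B4 = {1, 5, 6}  B5 = {2, 5, 6}
Tree: B1–B2, B2–B3, B3–B4, B4–B5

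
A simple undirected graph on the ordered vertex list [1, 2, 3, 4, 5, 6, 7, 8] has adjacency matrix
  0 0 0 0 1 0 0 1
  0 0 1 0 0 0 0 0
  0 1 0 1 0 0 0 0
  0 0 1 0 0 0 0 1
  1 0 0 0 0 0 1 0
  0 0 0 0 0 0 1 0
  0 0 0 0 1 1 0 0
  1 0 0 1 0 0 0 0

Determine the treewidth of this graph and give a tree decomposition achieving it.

Treewidth 1.
One optimal decomposition is:
Bags: B1 = {6, 7}  B2 = {5, 7}  B3 = {1, 5}  B4 = {1, 8}  B5 = {4, 8}  B6 = {3, 4}  B7 = {2, 3}
Tree: B1–B2, B2–B3, B3–B4, B4–B5, B5–B6, B6–B7

The largest bag has 2 vertices, giving width 1; this decomposition certifies tw(G) ≤ 1. G has an edge, so its treewidth is at least 1. The upper and lower bounds meet at 1, so that is the treewidth.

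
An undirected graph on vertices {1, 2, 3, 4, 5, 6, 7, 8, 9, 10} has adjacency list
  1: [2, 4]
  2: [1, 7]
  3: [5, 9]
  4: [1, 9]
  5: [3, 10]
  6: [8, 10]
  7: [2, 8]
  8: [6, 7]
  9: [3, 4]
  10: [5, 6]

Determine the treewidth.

2

A width-2 tree decomposition is:
Bags: B1 = {3, 5, 9}  B2 = {4, 5, 9}  B3 = {1, 4, 5}  B4 = {1, 2, 5}  B5 = {2, 5, 7}  B6 = {5, 7, 8}  B7 = {5, 6, 8}  B8 = {5, 6, 10}
Tree: B1–B2, B2–B3, B3–B4, B4–B5, B5–B6, B6–B7, B7–B8
The largest bag has 3 vertices, giving width 2; this decomposition certifies tw(G) ≤ 2. For the lower bound, G contains the cycle 5–3–9–4–1–2–7–8–6–10–5, so G is not a forest; only forests have treewidth ≤ 1, hence tw(G) ≥ 2. Combining the bounds, tw(G) = 2.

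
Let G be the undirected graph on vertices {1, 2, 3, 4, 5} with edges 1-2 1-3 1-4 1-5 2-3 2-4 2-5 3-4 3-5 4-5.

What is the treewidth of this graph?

A width-4 tree decomposition is:
Bags: B1 = {1, 2, 3, 4, 5}
Tree: (single bag)
With just one bag of size 5, the width is 5 − 1 = 4, so tw(G) ≤ 4. On the other hand G contains the 5-clique {1, 2, 3, 4, 5}. A clique must lie in a single bag of any decomposition, so no decomposition can have width below 4. The upper and lower bounds meet at 4, so that is the treewidth.

4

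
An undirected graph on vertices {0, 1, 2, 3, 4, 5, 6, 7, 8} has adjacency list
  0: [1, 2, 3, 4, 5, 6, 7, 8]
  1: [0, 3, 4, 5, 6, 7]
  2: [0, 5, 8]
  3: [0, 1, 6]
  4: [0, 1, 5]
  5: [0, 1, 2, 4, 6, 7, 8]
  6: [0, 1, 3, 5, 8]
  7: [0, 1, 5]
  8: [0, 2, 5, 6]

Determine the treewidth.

3

A width-3 tree decomposition is:
Bags: B1 = {0, 1, 3, 6}  B2 = {0, 1, 5, 6}  B3 = {0, 5, 6, 8}  B4 = {0, 2, 5, 8}  B5 = {0, 1, 4, 5}  B6 = {0, 1, 5, 7}
Tree: B1–B2, B2–B3, B3–B4, B2–B5, B2–B6
The largest bag has 4 vertices, giving width 3; this decomposition certifies tw(G) ≤ 3. Conversely, {0, 1, 3, 6} is a clique of size 4, and the vertices of any clique must share a bag in every tree decomposition; so some bag has ≥ 4 vertices and tw(G) ≥ 3. Hence tw(G) = 3 exactly.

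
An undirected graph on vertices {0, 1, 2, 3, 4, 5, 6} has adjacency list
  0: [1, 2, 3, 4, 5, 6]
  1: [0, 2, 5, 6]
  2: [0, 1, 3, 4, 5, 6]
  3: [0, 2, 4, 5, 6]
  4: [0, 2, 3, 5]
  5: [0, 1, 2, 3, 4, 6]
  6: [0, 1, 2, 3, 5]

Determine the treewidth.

A width-4 tree decomposition is:
Bags: B1 = {0, 2, 3, 5, 6}  B2 = {0, 2, 3, 4, 5}  B3 = {0, 1, 2, 5, 6}
Tree: B1–B2, B1–B3
Every bag has size at most 5, so the width is 5 − 1 = 4 and tw(G) ≤ 4. For the lower bound, the 5 vertices {0, 1, 2, 5, 6} are pairwise adjacent, and any tree decomposition puts a clique entirely inside one bag — forcing width ≥ 4. Combining the bounds, tw(G) = 4.

4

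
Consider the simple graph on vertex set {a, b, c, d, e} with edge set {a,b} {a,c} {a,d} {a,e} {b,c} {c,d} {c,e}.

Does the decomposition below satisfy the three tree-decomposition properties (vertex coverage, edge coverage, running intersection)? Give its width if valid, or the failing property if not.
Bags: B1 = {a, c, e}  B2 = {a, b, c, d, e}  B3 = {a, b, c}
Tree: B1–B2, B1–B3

No — bags containing vertex b are not connected in the tree.

A tree decomposition must satisfy three properties: every vertex lies in some bag; for every edge, both endpoints lie together in some bag; and for every vertex, the bags containing it form a connected subtree. Here bags containing vertex b are not connected in the tree, so the decomposition is invalid.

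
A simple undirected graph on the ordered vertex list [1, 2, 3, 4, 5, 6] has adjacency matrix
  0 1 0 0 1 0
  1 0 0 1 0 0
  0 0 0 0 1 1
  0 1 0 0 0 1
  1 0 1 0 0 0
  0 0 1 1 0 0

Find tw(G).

A width-2 tree decomposition is:
Bags: B1 = {3, 4, 6}  B2 = {3, 4, 5}  B3 = {1, 4, 5}  B4 = {1, 2, 4}
Tree: B1–B2, B2–B3, B3–B4
Each bag holds 3 vertices, so the decomposition has width 2, which upper-bounds the treewidth. The edges 4–6–3–5–1–2–4 form a cycle, so G is not a tree and its treewidth is at least 2. Hence tw(G) = 2 exactly.

2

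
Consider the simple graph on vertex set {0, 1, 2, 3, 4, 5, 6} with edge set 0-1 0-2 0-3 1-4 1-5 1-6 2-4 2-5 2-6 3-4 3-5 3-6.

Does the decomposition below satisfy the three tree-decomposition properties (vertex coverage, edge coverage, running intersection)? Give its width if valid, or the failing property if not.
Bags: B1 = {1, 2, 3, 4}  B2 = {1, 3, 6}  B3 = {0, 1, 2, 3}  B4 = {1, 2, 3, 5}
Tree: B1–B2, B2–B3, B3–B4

No — edge (2,6) lies in no bag.

A tree decomposition must satisfy three properties: every vertex lies in some bag; for every edge, both endpoints lie together in some bag; and for every vertex, the bags containing it form a connected subtree. Here edge (2,6) lies in no bag, so the decomposition is invalid.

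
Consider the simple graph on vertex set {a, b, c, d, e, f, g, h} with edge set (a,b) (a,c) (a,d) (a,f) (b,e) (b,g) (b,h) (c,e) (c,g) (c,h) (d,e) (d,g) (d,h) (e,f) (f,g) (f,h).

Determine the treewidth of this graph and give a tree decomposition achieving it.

The largest bag has 5 vertices, giving width 4; this decomposition certifies tw(G) ≤ 4. For the lower bound: the 5 vertex sets {d,e}, {c,g}, {a,b}, {f}, {h} are disjoint, each induces a connected subgraph, and every pair is joined by at least one edge of G. Contracting each set to a single vertex therefore yields K_{5} as a minor, and since treewidth is minor-monotone, tw(G) ≥ tw(K_{5}) = 4. Therefore the treewidth is 4.

Treewidth 4.
One optimal decomposition is:
Bags: B1 = {b, c, d, e, f}  B2 = {b, c, d, f, g}  B3 = {a, b, c, d, f}  B4 = {b, c, d, f, h}
Tree: B1–B2, B2–B3, B3–B4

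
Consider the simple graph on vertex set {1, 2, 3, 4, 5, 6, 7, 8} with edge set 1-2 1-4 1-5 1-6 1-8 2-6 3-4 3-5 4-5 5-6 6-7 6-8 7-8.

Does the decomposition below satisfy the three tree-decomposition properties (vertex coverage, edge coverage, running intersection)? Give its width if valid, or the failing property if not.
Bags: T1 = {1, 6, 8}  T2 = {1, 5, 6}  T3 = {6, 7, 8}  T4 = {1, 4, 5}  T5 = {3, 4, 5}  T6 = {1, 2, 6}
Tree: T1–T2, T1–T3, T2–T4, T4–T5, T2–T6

Yes; width 2.

Vertex coverage: the bags together contain {1, 2, 3, 4, 5, 6, 7, 8}, the full vertex set. Edge coverage: each edge of G has both endpoints in at least one bag. Running intersection: for every vertex, the bags containing it form a connected subtree. All three properties hold, so this is a valid tree decomposition of width max|bag| − 1 = 2, and hence tw(G) ≤ 2.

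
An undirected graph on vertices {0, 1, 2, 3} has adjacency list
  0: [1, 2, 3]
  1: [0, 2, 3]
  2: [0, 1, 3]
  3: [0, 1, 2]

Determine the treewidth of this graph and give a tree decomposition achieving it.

Treewidth 3.
One such decomposition:
Bags: B1 = {0, 1, 2, 3}
Tree: (single bag)

A single bag containing all 4 vertices is trivially a valid decomposition of width 3. Conversely, {0, 1, 2, 3} is a clique of size 4, and the vertices of any clique must share a bag in every tree decomposition; so some bag has ≥ 4 vertices and tw(G) ≥ 3. Combining the bounds, tw(G) = 3.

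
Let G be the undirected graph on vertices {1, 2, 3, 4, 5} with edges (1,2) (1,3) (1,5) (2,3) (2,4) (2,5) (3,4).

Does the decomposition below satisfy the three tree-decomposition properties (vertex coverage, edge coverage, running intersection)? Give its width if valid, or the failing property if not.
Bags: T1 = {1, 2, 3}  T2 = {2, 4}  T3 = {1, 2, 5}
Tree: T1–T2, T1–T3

A tree decomposition must satisfy three properties: every vertex lies in some bag; for every edge, both endpoints lie together in some bag; and for every vertex, the bags containing it form a connected subtree. Here edge (3,4) lies in no bag, so the decomposition is invalid.

No — edge (3,4) lies in no bag.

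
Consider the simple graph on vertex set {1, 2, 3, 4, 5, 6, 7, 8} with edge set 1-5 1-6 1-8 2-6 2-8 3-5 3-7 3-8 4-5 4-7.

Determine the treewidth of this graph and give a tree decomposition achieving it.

Treewidth 2.
One such decomposition:
Bags: B1 = {4, 5, 7}  B2 = {3, 5, 7}  B3 = {1, 3, 5}  B4 = {1, 3, 8}  B5 = {1, 6, 8}  B6 = {2, 6, 8}
Tree: B1–B2, B2–B3, B3–B4, B4–B5, B5–B6

Every bag has size at most 3, so the width is 3 − 1 = 2 and tw(G) ≤ 2. Since 4–7–3–5–4 is a cycle in G, G is not acyclic. Forests are exactly the graphs of treewidth ≤ 1, so tw(G) ≥ 2. Combining the bounds, tw(G) = 2.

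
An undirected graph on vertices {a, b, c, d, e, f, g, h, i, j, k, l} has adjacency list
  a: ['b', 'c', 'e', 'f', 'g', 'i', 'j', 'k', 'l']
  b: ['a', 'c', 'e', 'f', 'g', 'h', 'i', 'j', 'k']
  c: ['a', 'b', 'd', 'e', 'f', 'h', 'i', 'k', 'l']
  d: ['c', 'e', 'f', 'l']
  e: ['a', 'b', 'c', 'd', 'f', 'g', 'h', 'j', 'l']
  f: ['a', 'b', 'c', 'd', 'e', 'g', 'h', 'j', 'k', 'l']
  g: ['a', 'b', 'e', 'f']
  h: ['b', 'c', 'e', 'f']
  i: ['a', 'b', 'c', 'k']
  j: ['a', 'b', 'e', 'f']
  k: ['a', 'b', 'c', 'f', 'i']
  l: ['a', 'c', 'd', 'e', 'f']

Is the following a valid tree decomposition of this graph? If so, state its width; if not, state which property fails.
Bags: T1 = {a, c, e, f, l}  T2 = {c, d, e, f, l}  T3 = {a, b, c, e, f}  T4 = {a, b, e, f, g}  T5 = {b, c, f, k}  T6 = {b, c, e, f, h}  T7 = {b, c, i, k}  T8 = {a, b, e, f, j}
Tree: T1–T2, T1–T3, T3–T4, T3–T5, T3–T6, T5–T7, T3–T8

No — edge (a,k) lies in no bag.

A tree decomposition must satisfy three properties: every vertex lies in some bag; for every edge, both endpoints lie together in some bag; and for every vertex, the bags containing it form a connected subtree. Here edge (a,k) lies in no bag, so the decomposition is invalid.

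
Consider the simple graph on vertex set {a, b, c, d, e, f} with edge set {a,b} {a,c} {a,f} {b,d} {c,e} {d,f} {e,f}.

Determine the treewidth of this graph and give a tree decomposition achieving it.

Treewidth 2.
One optimal decomposition is:
Bags: B1 = {b, d, f}  B2 = {a, b, f}  B3 = {a, e, f}  B4 = {a, c, e}
Tree: B1–B2, B2–B3, B3–B4

The largest bag has 3 vertices, giving width 2; this decomposition certifies tw(G) ≤ 2. Since d–b–a–f–d is a cycle in G, G is not acyclic. Forests are exactly the graphs of treewidth ≤ 1, so tw(G) ≥ 2. The upper and lower bounds meet at 2, so that is the treewidth.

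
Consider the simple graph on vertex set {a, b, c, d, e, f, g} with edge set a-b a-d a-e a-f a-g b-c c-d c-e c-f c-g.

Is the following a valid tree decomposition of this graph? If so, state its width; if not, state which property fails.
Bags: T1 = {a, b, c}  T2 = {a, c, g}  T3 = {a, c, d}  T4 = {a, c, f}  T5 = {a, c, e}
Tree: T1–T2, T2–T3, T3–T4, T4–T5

Every vertex of G appears in some bag (union = {a, b, c, d, e, f, g}); every edge is covered by a bag; and for each vertex v the set of bags containing v is connected in the bag tree. The decomposition is therefore valid. The largest bag has 3 vertices, so the width is 2.

Yes; width 2.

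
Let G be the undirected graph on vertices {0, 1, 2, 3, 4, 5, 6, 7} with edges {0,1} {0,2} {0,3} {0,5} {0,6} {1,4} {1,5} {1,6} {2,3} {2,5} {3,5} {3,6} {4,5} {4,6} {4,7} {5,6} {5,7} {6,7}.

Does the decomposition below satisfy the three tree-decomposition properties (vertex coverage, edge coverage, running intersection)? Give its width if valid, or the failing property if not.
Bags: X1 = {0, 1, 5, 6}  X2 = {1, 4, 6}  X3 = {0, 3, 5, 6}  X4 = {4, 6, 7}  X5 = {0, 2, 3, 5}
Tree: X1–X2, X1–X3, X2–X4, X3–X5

A tree decomposition must satisfy three properties: every vertex lies in some bag; for every edge, both endpoints lie together in some bag; and for every vertex, the bags containing it form a connected subtree. Here edge (5,4) lies in no bag, so the decomposition is invalid.

No — edge (5,4) lies in no bag.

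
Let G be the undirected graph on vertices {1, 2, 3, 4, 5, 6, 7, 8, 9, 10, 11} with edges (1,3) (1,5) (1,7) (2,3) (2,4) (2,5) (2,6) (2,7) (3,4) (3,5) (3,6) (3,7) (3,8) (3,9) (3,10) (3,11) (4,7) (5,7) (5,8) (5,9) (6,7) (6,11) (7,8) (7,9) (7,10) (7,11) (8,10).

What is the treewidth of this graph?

A width-3 tree decomposition is:
Bags: B1 = {3, 5, 7, 8}  B2 = {3, 7, 8, 10}  B3 = {2, 3, 5, 7}  B4 = {2, 3, 6, 7}  B5 = {3, 5, 7, 9}  B6 = {3, 6, 7, 11}  B7 = {1, 3, 5, 7}  B8 = {2, 3, 4, 7}
Tree: B1–B2, B1–B3, B3–B4, B1–B5, B4–B6, B1–B7, B4–B8
Every bag has size at most 4, so the width is 4 − 1 = 3 and tw(G) ≤ 3. On the other hand G contains the 4-clique {2, 3, 4, 7}. A clique must lie in a single bag of any decomposition, so no decomposition can have width below 3. The upper and lower bounds meet at 3, so that is the treewidth.

3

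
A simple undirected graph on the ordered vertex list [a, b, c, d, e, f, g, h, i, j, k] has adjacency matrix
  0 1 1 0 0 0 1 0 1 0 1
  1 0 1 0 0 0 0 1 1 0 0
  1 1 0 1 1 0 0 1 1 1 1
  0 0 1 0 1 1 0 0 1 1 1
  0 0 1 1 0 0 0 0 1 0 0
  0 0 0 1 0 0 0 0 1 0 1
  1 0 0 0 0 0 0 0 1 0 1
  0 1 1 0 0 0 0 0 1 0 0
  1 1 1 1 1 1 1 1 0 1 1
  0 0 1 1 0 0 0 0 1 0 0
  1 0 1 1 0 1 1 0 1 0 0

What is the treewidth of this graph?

3

A width-3 tree decomposition is:
Bags: B1 = {a, c, i, k}  B2 = {a, b, c, i}  B3 = {a, g, i, k}  B4 = {c, d, i, k}  B5 = {b, c, h, i}  B6 = {d, f, i, k}  B7 = {c, d, i, j}  B8 = {c, d, e, i}
Tree: B1–B2, B1–B3, B1–B4, B2–B5, B4–B6, B4–B7, B7–B8
The largest bag has 4 vertices, giving width 3; this decomposition certifies tw(G) ≤ 3. On the other hand G contains the 4-clique {a, g, i, k}. A clique must lie in a single bag of any decomposition, so no decomposition can have width below 3. The upper and lower bounds meet at 3, so that is the treewidth.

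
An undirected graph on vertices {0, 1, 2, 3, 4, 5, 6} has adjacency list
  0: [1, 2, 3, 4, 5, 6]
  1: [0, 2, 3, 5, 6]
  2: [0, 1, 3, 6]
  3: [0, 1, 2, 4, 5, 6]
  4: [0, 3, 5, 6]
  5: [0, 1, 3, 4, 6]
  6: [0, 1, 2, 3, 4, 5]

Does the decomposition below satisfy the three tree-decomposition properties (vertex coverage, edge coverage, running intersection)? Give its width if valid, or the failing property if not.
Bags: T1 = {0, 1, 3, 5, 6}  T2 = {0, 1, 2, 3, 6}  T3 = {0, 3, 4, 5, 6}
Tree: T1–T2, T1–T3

Yes; width 4.

Every vertex of G appears in some bag (union = {0, 1, 2, 3, 4, 5, 6}); every edge is covered by a bag; and for each vertex v the set of bags containing v is connected in the bag tree. The decomposition is therefore valid. The largest bag has 5 vertices, so the width is 4.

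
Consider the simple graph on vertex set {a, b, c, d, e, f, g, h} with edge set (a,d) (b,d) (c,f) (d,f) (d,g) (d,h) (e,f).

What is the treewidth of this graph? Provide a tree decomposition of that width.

Treewidth 1.
Bags: B1 = {d, f}  B2 = {b, d}  B3 = {a, d}  B4 = {d, g}  B5 = {d, h}  B6 = {e, f}  B7 = {c, f}
Tree: B1–B2, B1–B3, B3–B4, B4–B5, B1–B6, B6–B7

Every bag has size at most 2, so the width is 2 − 1 = 1 and tw(G) ≤ 1. Any graph with an edge has treewidth ≥ 1, and G has the edge d–f. Therefore the treewidth is 1.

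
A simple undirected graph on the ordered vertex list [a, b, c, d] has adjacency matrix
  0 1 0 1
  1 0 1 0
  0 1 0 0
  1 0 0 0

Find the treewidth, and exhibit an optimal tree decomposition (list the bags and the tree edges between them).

Treewidth 1.
Bags: B1 = {a, b}  B2 = {b, c}  B3 = {a, d}
Tree: B1–B2, B1–B3

The largest bag has 2 vertices, giving width 1; this decomposition certifies tw(G) ≤ 1. Any graph with an edge has treewidth ≥ 1, and G has the edge b–a. Combining the bounds, tw(G) = 1.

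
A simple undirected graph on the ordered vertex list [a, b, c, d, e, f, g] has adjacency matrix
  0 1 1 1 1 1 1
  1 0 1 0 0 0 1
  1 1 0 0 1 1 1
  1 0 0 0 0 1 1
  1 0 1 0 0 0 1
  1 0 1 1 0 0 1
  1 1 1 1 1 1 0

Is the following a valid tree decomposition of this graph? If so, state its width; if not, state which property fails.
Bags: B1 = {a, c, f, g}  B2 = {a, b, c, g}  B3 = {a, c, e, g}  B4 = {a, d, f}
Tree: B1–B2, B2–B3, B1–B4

A tree decomposition must satisfy three properties: every vertex lies in some bag; for every edge, both endpoints lie together in some bag; and for every vertex, the bags containing it form a connected subtree. Here edge (g,d) lies in no bag, so the decomposition is invalid.

No — edge (g,d) lies in no bag.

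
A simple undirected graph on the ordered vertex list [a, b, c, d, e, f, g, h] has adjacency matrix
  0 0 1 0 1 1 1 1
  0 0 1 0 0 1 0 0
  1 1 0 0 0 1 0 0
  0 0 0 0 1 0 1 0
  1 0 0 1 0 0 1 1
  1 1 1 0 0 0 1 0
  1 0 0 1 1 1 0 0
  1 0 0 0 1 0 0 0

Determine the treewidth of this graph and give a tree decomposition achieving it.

Treewidth 2.
One optimal decomposition is:
Bags: B1 = {a, f, g}  B2 = {a, e, g}  B3 = {a, e, h}  B4 = {d, e, g}  B5 = {a, c, f}  B6 = {b, c, f}
Tree: B1–B2, B2–B3, B2–B4, B1–B5, B5–B6

Each bag holds 3 vertices, so the decomposition has width 2, which upper-bounds the treewidth. For the lower bound, the 3 vertices {d, e, g} are pairwise adjacent, and any tree decomposition puts a clique entirely inside one bag — forcing width ≥ 2. The upper and lower bounds meet at 2, so that is the treewidth.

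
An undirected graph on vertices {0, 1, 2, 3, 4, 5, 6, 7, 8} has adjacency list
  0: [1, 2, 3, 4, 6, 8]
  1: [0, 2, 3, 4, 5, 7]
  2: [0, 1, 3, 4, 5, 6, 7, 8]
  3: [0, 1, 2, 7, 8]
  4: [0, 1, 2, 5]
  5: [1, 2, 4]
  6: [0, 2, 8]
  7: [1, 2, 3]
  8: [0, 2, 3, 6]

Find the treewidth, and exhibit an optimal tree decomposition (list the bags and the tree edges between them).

The largest bag has 4 vertices, giving width 3; this decomposition certifies tw(G) ≤ 3. For the lower bound, the 4 vertices {0, 2, 3, 8} are pairwise adjacent, and any tree decomposition puts a clique entirely inside one bag — forcing width ≥ 3. Hence tw(G) = 3 exactly.

Treewidth 3.
One such decomposition:
Bags: B1 = {0, 1, 2, 4}  B2 = {0, 1, 2, 3}  B3 = {1, 2, 4, 5}  B4 = {0, 2, 3, 8}  B5 = {0, 2, 6, 8}  B6 = {1, 2, 3, 7}
Tree: B1–B2, B1–B3, B2–B4, B4–B5, B2–B6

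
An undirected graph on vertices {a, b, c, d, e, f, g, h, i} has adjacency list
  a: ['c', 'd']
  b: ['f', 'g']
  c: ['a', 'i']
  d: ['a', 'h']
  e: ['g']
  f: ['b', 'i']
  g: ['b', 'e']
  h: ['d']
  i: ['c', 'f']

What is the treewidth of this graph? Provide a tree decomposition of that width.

Treewidth 1.
One such decomposition:
Bags: B1 = {d, h}  B2 = {a, d}  B3 = {a, c}  B4 = {c, i}  B5 = {f, i}  B6 = {b, f}  B7 = {b, g}  B8 = {e, g}
Tree: B1–B2, B2–B3, B3–B4, B4–B5, B5–B6, B6–B7, B7–B8

Every bag has size at most 2, so the width is 2 − 1 = 1 and tw(G) ≤ 1. Any graph with an edge has treewidth ≥ 1, and G has the edge h–d. Hence tw(G) = 1 exactly.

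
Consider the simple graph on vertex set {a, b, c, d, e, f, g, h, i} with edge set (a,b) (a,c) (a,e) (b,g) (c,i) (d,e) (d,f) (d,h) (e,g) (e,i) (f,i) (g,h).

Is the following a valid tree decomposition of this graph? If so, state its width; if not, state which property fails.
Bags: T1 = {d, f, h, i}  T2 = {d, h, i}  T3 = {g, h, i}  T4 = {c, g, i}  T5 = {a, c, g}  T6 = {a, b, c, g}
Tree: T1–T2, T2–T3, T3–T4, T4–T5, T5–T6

A tree decomposition must satisfy three properties: every vertex lies in some bag; for every edge, both endpoints lie together in some bag; and for every vertex, the bags containing it form a connected subtree. Here vertex e appears in no bag, so the decomposition is invalid.

No — vertex e appears in no bag.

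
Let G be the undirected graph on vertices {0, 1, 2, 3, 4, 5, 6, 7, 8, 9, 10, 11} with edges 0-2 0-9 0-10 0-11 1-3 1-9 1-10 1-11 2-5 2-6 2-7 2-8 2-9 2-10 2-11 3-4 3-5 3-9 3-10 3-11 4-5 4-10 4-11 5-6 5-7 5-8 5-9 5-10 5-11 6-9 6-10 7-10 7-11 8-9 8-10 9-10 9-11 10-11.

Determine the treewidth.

4

A width-4 tree decomposition is:
Bags: B1 = {3, 5, 9, 10, 11}  B2 = {1, 3, 9, 10, 11}  B3 = {2, 5, 9, 10, 11}  B4 = {3, 4, 5, 10, 11}  B5 = {2, 5, 6, 9, 10}  B6 = {2, 5, 7, 10, 11}  B7 = {0, 2, 9, 10, 11}  B8 = {2, 5, 8, 9, 10}
Tree: B1–B2, B1–B3, B1–B4, B3–B5, B3–B6, B3–B7, B5–B8
Each bag holds 5 vertices, so the decomposition has width 4, which upper-bounds the treewidth. Conversely, {0, 2, 9, 10, 11} is a clique of size 5, and the vertices of any clique must share a bag in every tree decomposition; so some bag has ≥ 5 vertices and tw(G) ≥ 4. The upper and lower bounds meet at 4, so that is the treewidth.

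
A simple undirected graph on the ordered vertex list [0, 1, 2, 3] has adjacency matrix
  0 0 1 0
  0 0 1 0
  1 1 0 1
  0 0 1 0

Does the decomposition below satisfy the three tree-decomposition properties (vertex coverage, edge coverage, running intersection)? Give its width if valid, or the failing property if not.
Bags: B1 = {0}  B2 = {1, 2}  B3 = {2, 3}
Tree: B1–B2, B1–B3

A tree decomposition must satisfy three properties: every vertex lies in some bag; for every edge, both endpoints lie together in some bag; and for every vertex, the bags containing it form a connected subtree. Here edge (2,0) lies in no bag, so the decomposition is invalid.

No — edge (2,0) lies in no bag.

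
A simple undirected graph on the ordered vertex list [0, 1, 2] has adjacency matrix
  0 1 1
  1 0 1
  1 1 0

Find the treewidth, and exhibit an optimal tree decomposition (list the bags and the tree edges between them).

With just one bag of size 3, the width is 3 − 1 = 2, so tw(G) ≤ 2. For the lower bound, the 3 vertices {0, 1, 2} are pairwise adjacent, and any tree decomposition puts a clique entirely inside one bag — forcing width ≥ 2. Combining the bounds, tw(G) = 2.

Treewidth 2.
One optimal decomposition is:
Bags: B1 = {0, 1, 2}
Tree: (single bag)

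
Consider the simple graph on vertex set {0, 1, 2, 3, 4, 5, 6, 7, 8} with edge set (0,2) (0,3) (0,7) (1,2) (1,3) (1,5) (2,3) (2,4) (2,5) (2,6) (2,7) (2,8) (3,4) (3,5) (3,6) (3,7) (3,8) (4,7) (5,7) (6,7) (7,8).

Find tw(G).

3

A width-3 tree decomposition is:
Bags: B1 = {2, 3, 4, 7}  B2 = {2, 3, 7, 8}  B3 = {2, 3, 5, 7}  B4 = {0, 2, 3, 7}  B5 = {1, 2, 3, 5}  B6 = {2, 3, 6, 7}
Tree: B1–B2, B1–B3, B1–B4, B3–B5, B4–B6
The largest bag has 4 vertices, giving width 3; this decomposition certifies tw(G) ≤ 3. Conversely, {1, 2, 3, 5} is a clique of size 4, and the vertices of any clique must share a bag in every tree decomposition; so some bag has ≥ 4 vertices and tw(G) ≥ 3. Combining the bounds, tw(G) = 3.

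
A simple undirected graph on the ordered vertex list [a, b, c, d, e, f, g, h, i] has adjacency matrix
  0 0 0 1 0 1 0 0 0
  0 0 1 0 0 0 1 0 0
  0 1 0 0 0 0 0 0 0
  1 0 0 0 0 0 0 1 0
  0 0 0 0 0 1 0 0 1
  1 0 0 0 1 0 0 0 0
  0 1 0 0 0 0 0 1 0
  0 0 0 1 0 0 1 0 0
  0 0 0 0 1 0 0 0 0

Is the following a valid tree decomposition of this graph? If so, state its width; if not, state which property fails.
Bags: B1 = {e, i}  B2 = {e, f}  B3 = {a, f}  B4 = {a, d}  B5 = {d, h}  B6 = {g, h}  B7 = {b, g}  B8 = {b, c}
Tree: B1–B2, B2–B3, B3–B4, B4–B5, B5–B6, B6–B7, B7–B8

Yes; width 1.

Vertex coverage: the bags together contain {a, b, c, d, e, f, g, h, i}, the full vertex set. Edge coverage: each edge of G has both endpoints in at least one bag. Running intersection: for every vertex, the bags containing it form a connected subtree. All three properties hold, so this is a valid tree decomposition of width max|bag| − 1 = 1, and hence tw(G) ≤ 1.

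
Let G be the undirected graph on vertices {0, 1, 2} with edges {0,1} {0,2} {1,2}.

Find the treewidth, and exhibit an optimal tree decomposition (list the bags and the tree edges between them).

A single bag containing all 3 vertices is trivially a valid decomposition of width 2. For the lower bound, the 3 vertices {0, 1, 2} are pairwise adjacent, and any tree decomposition puts a clique entirely inside one bag — forcing width ≥ 2. Combining the bounds, tw(G) = 2.

Treewidth 2.
One optimal decomposition is:
Bags: B1 = {0, 1, 2}
Tree: (single bag)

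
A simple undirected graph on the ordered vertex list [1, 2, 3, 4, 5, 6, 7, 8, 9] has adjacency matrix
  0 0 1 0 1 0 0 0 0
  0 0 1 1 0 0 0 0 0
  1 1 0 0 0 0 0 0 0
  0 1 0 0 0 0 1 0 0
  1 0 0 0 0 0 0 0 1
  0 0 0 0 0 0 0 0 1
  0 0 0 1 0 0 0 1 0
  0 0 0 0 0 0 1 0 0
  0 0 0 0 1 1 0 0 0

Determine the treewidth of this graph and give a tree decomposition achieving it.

Each bag holds 2 vertices, so the decomposition has width 1, which upper-bounds the treewidth. G has an edge, so its treewidth is at least 1. Therefore the treewidth is 1.

Treewidth 1.
One optimal decomposition is:
Bags: B1 = {7, 8}  B2 = {4, 7}  B3 = {2, 4}  B4 = {2, 3}  B5 = {1, 3}  B6 = {1, 5}  B7 = {5, 9}  B8 = {6, 9}
Tree: B1–B2, B2–B3, B3–B4, B4–B5, B5–B6, B6–B7, B7–B8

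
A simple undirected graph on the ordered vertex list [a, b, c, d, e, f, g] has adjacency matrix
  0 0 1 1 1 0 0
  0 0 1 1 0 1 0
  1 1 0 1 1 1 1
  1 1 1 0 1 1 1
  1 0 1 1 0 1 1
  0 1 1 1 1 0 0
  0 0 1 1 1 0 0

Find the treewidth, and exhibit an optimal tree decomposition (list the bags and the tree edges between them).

Treewidth 3.
One such decomposition:
Bags: B1 = {a, c, d, e}  B2 = {c, d, e, g}  B3 = {c, d, e, f}  B4 = {b, c, d, f}
Tree: B1–B2, B2–B3, B3–B4

Each bag holds 4 vertices, so the decomposition has width 3, which upper-bounds the treewidth. For the lower bound, the 4 vertices {c, d, e, g} are pairwise adjacent, and any tree decomposition puts a clique entirely inside one bag — forcing width ≥ 3. The upper and lower bounds meet at 3, so that is the treewidth.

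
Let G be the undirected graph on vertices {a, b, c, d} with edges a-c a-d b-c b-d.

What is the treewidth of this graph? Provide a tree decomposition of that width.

Every bag has size at most 3, so the width is 3 − 1 = 2 and tw(G) ≤ 2. For the lower bound, G contains the cycle b–d–a–c–b, so G is not a forest; only forests have treewidth ≤ 1, hence tw(G) ≥ 2. Combining the bounds, tw(G) = 2.

Treewidth 2.
One such decomposition:
Bags: B1 = {a, b, d}  B2 = {a, b, c}
Tree: B1–B2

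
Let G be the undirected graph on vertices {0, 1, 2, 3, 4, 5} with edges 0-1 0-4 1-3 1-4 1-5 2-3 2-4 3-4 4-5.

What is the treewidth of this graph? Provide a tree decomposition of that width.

Treewidth 2.
Bags: B1 = {1, 3, 4}  B2 = {0, 1, 4}  B3 = {1, 4, 5}  B4 = {2, 3, 4}
Tree: B1–B2, B1–B3, B1–B4

The largest bag has 3 vertices, giving width 2; this decomposition certifies tw(G) ≤ 2. Conversely, {0, 1, 4} is a clique of size 3, and the vertices of any clique must share a bag in every tree decomposition; so some bag has ≥ 3 vertices and tw(G) ≥ 2. Combining the bounds, tw(G) = 2.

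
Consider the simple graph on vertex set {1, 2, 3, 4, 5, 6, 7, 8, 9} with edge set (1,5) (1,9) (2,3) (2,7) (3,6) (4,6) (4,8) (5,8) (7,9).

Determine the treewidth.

A width-2 tree decomposition is:
Bags: B1 = {4, 5, 8}  B2 = {1, 4, 5}  B3 = {1, 4, 9}  B4 = {4, 7, 9}  B5 = {2, 4, 7}  B6 = {2, 3, 4}  B7 = {3, 4, 6}
Tree: B1–B2, B2–B3, B3–B4, B4–B5, B5–B6, B6–B7
The largest bag has 3 vertices, giving width 2; this decomposition certifies tw(G) ≤ 2. The edges 4–8–5–1–9–7–2–3–6–4 form a cycle, so G is not a tree and its treewidth is at least 2. The upper and lower bounds meet at 2, so that is the treewidth.

2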